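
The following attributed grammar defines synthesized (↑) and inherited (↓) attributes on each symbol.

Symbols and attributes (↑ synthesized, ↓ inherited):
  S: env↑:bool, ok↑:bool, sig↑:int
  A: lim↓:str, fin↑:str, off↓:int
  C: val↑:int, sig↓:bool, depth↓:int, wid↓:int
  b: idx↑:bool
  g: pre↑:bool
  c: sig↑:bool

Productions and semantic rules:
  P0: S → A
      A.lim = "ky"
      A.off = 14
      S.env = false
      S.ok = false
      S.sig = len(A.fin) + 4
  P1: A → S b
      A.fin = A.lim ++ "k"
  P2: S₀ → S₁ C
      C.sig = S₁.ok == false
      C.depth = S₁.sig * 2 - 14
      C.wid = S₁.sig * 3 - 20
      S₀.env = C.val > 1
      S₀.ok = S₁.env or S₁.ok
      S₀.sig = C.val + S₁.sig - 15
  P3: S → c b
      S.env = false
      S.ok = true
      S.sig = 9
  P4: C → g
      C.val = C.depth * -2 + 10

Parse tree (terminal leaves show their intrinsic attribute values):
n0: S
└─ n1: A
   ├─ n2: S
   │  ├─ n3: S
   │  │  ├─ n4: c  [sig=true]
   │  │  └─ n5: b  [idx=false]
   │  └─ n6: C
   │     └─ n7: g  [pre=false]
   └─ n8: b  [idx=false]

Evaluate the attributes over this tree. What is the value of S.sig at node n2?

1. n1.lim = "ky"  ["ky"]
2. n1.off = 14  [14]
3. n4.sig = true  [terminal]
4. n5.idx = false  [terminal]
5. n3.env = false  [false]
6. n3.ok = true  [true]
7. n3.sig = 9  [9]
8. n6.sig = false  [S₁.ok == false]
9. n6.depth = 4  [S₁.sig * 2 - 14]
10. n6.wid = 7  [S₁.sig * 3 - 20]
11. n7.pre = false  [terminal]
12. n6.val = 2  [C.depth * -2 + 10]
13. n2.env = true  [C.val > 1]
14. n2.ok = true  [S₁.env or S₁.ok]
15. n2.sig = -4  [C.val + S₁.sig - 15]
16. n8.idx = false  [terminal]
17. n1.fin = "kyk"  [A.lim ++ "k"]
18. n0.env = false  [false]
19. n0.ok = false  [false]
20. n0.sig = 7  [len(A.fin) + 4]

-4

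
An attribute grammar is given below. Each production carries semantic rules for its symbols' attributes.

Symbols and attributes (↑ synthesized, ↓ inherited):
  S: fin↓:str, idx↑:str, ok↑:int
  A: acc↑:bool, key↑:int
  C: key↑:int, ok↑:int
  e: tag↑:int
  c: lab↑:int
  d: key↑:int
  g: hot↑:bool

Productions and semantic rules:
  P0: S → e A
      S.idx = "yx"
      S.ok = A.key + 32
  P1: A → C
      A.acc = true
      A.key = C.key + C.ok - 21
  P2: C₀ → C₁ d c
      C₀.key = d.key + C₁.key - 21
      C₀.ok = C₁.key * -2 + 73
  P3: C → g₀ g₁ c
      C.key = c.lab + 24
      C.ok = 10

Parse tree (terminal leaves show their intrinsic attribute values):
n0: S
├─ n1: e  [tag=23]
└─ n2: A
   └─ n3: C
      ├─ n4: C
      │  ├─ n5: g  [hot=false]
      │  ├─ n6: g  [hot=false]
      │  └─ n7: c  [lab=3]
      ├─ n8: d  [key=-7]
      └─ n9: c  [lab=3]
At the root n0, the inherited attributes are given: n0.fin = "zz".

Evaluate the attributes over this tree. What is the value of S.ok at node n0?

1. n0.fin = "zz"  [given at root]
2. n1.tag = 23  [terminal]
3. n5.hot = false  [terminal]
4. n6.hot = false  [terminal]
5. n7.lab = 3  [terminal]
6. n4.key = 27  [c.lab + 24]
7. n4.ok = 10  [10]
8. n8.key = -7  [terminal]
9. n9.lab = 3  [terminal]
10. n3.key = -1  [d.key + C₁.key - 21]
11. n3.ok = 19  [C₁.key * -2 + 73]
12. n2.acc = true  [true]
13. n2.key = -3  [C.key + C.ok - 21]
14. n0.idx = "yx"  ["yx"]
15. n0.ok = 29  [A.key + 32]

29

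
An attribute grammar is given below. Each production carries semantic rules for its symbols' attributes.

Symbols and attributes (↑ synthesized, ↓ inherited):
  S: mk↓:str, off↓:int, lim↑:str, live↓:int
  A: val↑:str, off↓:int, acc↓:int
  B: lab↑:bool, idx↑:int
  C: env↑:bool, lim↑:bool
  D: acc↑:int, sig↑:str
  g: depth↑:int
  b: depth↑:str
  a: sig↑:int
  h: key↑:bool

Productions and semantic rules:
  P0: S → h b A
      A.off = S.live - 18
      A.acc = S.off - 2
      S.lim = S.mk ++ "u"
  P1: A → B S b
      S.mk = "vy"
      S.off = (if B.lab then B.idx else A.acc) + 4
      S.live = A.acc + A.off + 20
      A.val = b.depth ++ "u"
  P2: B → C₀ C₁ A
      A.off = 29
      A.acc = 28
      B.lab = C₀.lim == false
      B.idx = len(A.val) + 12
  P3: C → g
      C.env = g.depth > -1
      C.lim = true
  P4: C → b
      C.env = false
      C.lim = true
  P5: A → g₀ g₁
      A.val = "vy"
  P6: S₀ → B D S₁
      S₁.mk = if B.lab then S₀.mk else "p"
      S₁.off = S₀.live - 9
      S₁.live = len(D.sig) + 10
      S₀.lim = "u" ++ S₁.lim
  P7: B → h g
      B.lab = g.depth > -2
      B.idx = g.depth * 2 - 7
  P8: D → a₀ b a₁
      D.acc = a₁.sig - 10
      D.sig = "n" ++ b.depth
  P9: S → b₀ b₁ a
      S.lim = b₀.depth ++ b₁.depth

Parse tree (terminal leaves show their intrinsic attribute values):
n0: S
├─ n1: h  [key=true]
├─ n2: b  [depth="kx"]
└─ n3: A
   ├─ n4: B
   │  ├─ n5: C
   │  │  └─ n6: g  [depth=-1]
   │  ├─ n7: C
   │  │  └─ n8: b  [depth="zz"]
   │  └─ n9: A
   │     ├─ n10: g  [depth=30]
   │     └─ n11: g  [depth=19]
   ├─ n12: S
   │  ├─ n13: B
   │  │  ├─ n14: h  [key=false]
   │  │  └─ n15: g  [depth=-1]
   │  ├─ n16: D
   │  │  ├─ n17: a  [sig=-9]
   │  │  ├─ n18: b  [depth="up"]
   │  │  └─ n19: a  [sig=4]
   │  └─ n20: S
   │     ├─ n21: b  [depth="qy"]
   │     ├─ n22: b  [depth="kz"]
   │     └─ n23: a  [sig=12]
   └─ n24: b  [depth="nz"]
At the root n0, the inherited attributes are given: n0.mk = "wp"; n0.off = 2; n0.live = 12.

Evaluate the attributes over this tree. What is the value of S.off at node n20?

5

1. n0.mk = "wp"  [given at root]
2. n0.off = 2  [given at root]
3. n0.live = 12  [given at root]
4. n1.key = true  [terminal]
5. n2.depth = "kx"  [terminal]
6. n3.off = -6  [S.live - 18]
7. n3.acc = 0  [S.off - 2]
8. n6.depth = -1  [terminal]
9. n5.env = false  [g.depth > -1]
10. n5.lim = true  [true]
11. n8.depth = "zz"  [terminal]
12. n7.env = false  [false]
13. n7.lim = true  [true]
14. n9.off = 29  [29]
15. n9.acc = 28  [28]
16. n10.depth = 30  [terminal]
17. n11.depth = 19  [terminal]
18. n9.val = "vy"  ["vy"]
19. n4.lab = false  [C₀.lim == false]
20. n4.idx = 14  [len(A.val) + 12]
21. n12.mk = "vy"  ["vy"]
22. n12.off = 4  [(if B.lab then B.idx else A.acc) + 4]
23. n12.live = 14  [A.acc + A.off + 20]
24. n14.key = false  [terminal]
25. n15.depth = -1  [terminal]
26. n13.lab = true  [g.depth > -2]
27. n13.idx = -9  [g.depth * 2 - 7]
28. n17.sig = -9  [terminal]
29. n18.depth = "up"  [terminal]
30. n19.sig = 4  [terminal]
31. n16.acc = -6  [a₁.sig - 10]
32. n16.sig = "nup"  ["n" ++ b.depth]
33. n20.mk = "vy"  [if B.lab then S₀.mk else "p"]
34. n20.off = 5  [S₀.live - 9]
35. n20.live = 13  [len(D.sig) + 10]
36. n21.depth = "qy"  [terminal]
37. n22.depth = "kz"  [terminal]
38. n23.sig = 12  [terminal]
39. n20.lim = "qykz"  [b₀.depth ++ b₁.depth]
40. n12.lim = "uqykz"  ["u" ++ S₁.lim]
41. n24.depth = "nz"  [terminal]
42. n3.val = "nzu"  [b.depth ++ "u"]
43. n0.lim = "wpu"  [S.mk ++ "u"]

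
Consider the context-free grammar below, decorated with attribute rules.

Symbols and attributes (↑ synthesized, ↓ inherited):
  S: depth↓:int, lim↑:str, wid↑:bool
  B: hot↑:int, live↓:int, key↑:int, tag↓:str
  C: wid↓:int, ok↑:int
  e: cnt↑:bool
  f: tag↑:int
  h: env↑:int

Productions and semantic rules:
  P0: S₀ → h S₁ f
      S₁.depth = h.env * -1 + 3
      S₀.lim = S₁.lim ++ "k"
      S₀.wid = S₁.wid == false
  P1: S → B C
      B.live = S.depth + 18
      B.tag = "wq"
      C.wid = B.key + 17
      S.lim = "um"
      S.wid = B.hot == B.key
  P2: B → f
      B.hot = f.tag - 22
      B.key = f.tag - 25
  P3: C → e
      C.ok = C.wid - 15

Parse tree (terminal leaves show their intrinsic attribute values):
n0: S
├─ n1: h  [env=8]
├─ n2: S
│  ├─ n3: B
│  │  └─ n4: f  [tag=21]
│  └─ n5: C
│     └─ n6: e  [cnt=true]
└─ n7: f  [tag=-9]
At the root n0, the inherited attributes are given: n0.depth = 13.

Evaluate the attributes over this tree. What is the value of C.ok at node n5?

-2

1. n0.depth = 13  [given at root]
2. n1.env = 8  [terminal]
3. n2.depth = -5  [h.env * -1 + 3]
4. n3.live = 13  [S.depth + 18]
5. n3.tag = "wq"  ["wq"]
6. n4.tag = 21  [terminal]
7. n3.hot = -1  [f.tag - 22]
8. n3.key = -4  [f.tag - 25]
9. n5.wid = 13  [B.key + 17]
10. n6.cnt = true  [terminal]
11. n5.ok = -2  [C.wid - 15]
12. n2.lim = "um"  ["um"]
13. n2.wid = false  [B.hot == B.key]
14. n7.tag = -9  [terminal]
15. n0.lim = "umk"  [S₁.lim ++ "k"]
16. n0.wid = true  [S₁.wid == false]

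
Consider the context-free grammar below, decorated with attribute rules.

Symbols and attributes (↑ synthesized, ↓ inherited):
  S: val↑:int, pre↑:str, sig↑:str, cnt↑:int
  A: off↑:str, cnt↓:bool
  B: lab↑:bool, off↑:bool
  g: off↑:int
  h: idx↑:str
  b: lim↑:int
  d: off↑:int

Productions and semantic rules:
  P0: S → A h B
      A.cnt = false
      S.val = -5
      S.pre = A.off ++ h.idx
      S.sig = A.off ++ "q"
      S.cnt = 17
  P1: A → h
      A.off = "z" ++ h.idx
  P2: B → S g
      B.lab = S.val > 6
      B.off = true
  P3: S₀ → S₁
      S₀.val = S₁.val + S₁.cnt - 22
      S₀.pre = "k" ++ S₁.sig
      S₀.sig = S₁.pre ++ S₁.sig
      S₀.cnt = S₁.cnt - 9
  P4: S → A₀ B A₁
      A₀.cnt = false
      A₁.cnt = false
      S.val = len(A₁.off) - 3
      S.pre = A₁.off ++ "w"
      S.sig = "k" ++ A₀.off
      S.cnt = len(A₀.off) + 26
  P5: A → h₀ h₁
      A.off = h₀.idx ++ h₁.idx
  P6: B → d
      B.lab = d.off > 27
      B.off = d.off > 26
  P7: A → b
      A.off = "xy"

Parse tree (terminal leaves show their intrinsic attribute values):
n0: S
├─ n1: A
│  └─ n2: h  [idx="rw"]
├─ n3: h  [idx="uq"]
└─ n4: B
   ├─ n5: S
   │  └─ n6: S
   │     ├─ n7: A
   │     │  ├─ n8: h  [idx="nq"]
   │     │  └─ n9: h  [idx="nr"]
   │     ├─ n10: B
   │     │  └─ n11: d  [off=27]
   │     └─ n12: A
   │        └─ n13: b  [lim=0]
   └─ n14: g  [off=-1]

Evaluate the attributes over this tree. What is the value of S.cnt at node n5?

21

1. n1.cnt = false  [false]
2. n2.idx = "rw"  [terminal]
3. n1.off = "zrw"  ["z" ++ h.idx]
4. n3.idx = "uq"  [terminal]
5. n7.cnt = false  [false]
6. n8.idx = "nq"  [terminal]
7. n9.idx = "nr"  [terminal]
8. n7.off = "nqnr"  [h₀.idx ++ h₁.idx]
9. n11.off = 27  [terminal]
10. n10.lab = false  [d.off > 27]
11. n10.off = true  [d.off > 26]
12. n12.cnt = false  [false]
13. n13.lim = 0  [terminal]
14. n12.off = "xy"  ["xy"]
15. n6.val = -1  [len(A₁.off) - 3]
16. n6.pre = "xyw"  [A₁.off ++ "w"]
17. n6.sig = "knqnr"  ["k" ++ A₀.off]
18. n6.cnt = 30  [len(A₀.off) + 26]
19. n5.val = 7  [S₁.val + S₁.cnt - 22]
20. n5.pre = "kknqnr"  ["k" ++ S₁.sig]
21. n5.sig = "xywknqnr"  [S₁.pre ++ S₁.sig]
22. n5.cnt = 21  [S₁.cnt - 9]
23. n14.off = -1  [terminal]
24. n4.lab = true  [S.val > 6]
25. n4.off = true  [true]
26. n0.val = -5  [-5]
27. n0.pre = "zrwuq"  [A.off ++ h.idx]
28. n0.sig = "zrwq"  [A.off ++ "q"]
29. n0.cnt = 17  [17]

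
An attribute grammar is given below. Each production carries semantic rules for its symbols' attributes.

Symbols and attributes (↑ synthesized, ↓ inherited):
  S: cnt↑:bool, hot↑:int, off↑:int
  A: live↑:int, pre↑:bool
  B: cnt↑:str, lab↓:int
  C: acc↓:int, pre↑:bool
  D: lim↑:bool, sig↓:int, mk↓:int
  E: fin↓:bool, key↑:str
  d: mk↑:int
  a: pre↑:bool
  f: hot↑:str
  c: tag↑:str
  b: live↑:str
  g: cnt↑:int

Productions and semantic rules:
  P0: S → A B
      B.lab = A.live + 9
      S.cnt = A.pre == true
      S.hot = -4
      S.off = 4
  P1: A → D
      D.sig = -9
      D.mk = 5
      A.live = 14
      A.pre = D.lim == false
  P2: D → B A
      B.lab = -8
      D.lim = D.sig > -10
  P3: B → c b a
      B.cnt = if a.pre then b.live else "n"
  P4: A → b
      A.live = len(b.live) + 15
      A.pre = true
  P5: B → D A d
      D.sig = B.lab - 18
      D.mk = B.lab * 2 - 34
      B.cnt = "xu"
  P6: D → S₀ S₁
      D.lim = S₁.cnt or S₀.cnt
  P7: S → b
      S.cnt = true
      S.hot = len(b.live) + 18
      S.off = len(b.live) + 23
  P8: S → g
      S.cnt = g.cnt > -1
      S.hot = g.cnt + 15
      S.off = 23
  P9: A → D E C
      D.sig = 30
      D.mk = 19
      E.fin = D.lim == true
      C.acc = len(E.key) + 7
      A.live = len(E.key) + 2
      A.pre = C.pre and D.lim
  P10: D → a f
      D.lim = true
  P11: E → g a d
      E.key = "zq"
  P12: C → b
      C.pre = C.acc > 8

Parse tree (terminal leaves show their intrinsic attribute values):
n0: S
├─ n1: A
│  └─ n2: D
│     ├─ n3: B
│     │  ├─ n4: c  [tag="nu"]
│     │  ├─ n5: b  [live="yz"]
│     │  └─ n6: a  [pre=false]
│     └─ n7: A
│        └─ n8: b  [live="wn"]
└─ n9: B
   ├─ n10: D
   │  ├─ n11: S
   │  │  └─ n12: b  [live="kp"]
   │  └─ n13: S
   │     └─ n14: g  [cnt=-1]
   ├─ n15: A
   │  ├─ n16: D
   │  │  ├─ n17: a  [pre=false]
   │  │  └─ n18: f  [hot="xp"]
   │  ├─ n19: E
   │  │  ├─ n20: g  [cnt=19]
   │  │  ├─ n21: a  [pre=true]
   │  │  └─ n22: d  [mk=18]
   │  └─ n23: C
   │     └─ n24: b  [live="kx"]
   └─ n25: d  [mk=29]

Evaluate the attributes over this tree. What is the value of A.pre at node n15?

true

1. n2.sig = -9  [-9]
2. n2.mk = 5  [5]
3. n3.lab = -8  [-8]
4. n4.tag = "nu"  [terminal]
5. n5.live = "yz"  [terminal]
6. n6.pre = false  [terminal]
7. n3.cnt = "n"  [if a.pre then b.live else "n"]
8. n8.live = "wn"  [terminal]
9. n7.live = 17  [len(b.live) + 15]
10. n7.pre = true  [true]
11. n2.lim = true  [D.sig > -10]
12. n1.live = 14  [14]
13. n1.pre = false  [D.lim == false]
14. n9.lab = 23  [A.live + 9]
15. n10.sig = 5  [B.lab - 18]
16. n10.mk = 12  [B.lab * 2 - 34]
17. n12.live = "kp"  [terminal]
18. n11.cnt = true  [true]
19. n11.hot = 20  [len(b.live) + 18]
20. n11.off = 25  [len(b.live) + 23]
21. n14.cnt = -1  [terminal]
22. n13.cnt = false  [g.cnt > -1]
23. n13.hot = 14  [g.cnt + 15]
24. n13.off = 23  [23]
25. n10.lim = true  [S₁.cnt or S₀.cnt]
26. n16.sig = 30  [30]
27. n16.mk = 19  [19]
28. n17.pre = false  [terminal]
29. n18.hot = "xp"  [terminal]
30. n16.lim = true  [true]
31. n19.fin = true  [D.lim == true]
32. n20.cnt = 19  [terminal]
33. n21.pre = true  [terminal]
34. n22.mk = 18  [terminal]
35. n19.key = "zq"  ["zq"]
36. n23.acc = 9  [len(E.key) + 7]
37. n24.live = "kx"  [terminal]
38. n23.pre = true  [C.acc > 8]
39. n15.live = 4  [len(E.key) + 2]
40. n15.pre = true  [C.pre and D.lim]
41. n25.mk = 29  [terminal]
42. n9.cnt = "xu"  ["xu"]
43. n0.cnt = false  [A.pre == true]
44. n0.hot = -4  [-4]
45. n0.off = 4  [4]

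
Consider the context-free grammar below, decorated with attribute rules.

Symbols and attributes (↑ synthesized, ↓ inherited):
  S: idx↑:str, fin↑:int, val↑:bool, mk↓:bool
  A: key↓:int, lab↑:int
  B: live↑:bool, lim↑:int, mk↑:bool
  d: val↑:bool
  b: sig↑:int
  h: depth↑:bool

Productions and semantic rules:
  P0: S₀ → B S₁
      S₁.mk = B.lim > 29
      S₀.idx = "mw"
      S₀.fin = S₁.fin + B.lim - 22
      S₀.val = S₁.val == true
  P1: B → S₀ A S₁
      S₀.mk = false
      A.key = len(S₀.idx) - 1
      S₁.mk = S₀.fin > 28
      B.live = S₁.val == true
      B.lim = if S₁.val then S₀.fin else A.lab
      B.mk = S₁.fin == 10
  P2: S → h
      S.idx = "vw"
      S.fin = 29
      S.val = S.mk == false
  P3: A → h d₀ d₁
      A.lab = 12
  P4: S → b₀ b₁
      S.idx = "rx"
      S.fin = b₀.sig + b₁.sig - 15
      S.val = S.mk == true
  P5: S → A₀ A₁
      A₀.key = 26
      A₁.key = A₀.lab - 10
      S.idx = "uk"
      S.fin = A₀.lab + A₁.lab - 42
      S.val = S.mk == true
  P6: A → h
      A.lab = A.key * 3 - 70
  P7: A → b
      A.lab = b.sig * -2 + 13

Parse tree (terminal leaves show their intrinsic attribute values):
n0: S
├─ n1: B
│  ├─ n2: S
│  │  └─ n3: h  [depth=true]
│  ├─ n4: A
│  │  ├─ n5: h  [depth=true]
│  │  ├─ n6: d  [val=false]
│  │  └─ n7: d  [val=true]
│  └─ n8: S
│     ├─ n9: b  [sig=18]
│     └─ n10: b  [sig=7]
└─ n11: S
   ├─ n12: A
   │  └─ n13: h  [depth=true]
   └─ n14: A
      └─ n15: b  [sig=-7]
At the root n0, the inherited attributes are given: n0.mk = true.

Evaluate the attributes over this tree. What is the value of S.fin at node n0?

1. n0.mk = true  [given at root]
2. n2.mk = false  [false]
3. n3.depth = true  [terminal]
4. n2.idx = "vw"  ["vw"]
5. n2.fin = 29  [29]
6. n2.val = true  [S.mk == false]
7. n4.key = 1  [len(S₀.idx) - 1]
8. n5.depth = true  [terminal]
9. n6.val = false  [terminal]
10. n7.val = true  [terminal]
11. n4.lab = 12  [12]
12. n8.mk = true  [S₀.fin > 28]
13. n9.sig = 18  [terminal]
14. n10.sig = 7  [terminal]
15. n8.idx = "rx"  ["rx"]
16. n8.fin = 10  [b₀.sig + b₁.sig - 15]
17. n8.val = true  [S.mk == true]
18. n1.live = true  [S₁.val == true]
19. n1.lim = 29  [if S₁.val then S₀.fin else A.lab]
20. n1.mk = true  [S₁.fin == 10]
21. n11.mk = false  [B.lim > 29]
22. n12.key = 26  [26]
23. n13.depth = true  [terminal]
24. n12.lab = 8  [A.key * 3 - 70]
25. n14.key = -2  [A₀.lab - 10]
26. n15.sig = -7  [terminal]
27. n14.lab = 27  [b.sig * -2 + 13]
28. n11.idx = "uk"  ["uk"]
29. n11.fin = -7  [A₀.lab + A₁.lab - 42]
30. n11.val = false  [S.mk == true]
31. n0.idx = "mw"  ["mw"]
32. n0.fin = 0  [S₁.fin + B.lim - 22]
33. n0.val = false  [S₁.val == true]

0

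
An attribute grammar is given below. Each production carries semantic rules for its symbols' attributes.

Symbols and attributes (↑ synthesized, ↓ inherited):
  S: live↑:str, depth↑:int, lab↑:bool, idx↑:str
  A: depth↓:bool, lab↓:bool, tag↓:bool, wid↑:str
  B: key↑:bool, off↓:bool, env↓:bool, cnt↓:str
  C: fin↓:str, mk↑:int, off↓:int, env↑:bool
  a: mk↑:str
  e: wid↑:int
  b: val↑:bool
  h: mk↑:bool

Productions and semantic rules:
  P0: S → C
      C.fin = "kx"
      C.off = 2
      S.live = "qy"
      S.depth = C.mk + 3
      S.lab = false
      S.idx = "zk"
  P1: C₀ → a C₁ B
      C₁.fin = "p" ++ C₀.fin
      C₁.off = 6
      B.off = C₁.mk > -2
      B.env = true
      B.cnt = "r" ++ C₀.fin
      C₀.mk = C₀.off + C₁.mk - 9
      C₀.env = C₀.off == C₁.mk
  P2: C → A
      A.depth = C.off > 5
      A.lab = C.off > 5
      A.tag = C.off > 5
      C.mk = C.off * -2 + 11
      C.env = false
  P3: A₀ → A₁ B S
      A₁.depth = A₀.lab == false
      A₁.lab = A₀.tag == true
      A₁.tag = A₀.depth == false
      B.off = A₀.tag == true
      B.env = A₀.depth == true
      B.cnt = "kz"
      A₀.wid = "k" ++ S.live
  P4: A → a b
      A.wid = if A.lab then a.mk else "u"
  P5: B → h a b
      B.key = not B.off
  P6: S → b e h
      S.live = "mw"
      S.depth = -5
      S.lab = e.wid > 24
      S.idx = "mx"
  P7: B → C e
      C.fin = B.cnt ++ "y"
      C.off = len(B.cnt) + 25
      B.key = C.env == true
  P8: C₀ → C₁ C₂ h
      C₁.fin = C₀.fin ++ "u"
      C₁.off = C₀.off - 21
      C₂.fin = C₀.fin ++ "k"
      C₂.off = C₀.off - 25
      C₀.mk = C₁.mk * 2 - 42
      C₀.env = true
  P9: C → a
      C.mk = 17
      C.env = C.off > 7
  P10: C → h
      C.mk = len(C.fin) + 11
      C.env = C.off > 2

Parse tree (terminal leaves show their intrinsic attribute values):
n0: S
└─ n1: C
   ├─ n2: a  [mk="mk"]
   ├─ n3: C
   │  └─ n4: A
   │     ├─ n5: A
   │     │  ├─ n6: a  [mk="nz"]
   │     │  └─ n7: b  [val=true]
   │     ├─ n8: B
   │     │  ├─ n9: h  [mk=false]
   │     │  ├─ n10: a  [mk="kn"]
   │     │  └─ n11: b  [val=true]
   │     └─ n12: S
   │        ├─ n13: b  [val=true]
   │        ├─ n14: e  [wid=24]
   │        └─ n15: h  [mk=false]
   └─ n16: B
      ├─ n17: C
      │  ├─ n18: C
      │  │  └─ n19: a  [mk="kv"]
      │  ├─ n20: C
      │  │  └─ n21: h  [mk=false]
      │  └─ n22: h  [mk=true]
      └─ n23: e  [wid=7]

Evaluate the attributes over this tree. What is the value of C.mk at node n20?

16

1. n1.fin = "kx"  ["kx"]
2. n1.off = 2  [2]
3. n2.mk = "mk"  [terminal]
4. n3.fin = "pkx"  ["p" ++ C₀.fin]
5. n3.off = 6  [6]
6. n4.depth = true  [C.off > 5]
7. n4.lab = true  [C.off > 5]
8. n4.tag = true  [C.off > 5]
9. n5.depth = false  [A₀.lab == false]
10. n5.lab = true  [A₀.tag == true]
11. n5.tag = false  [A₀.depth == false]
12. n6.mk = "nz"  [terminal]
13. n7.val = true  [terminal]
14. n5.wid = "nz"  [if A.lab then a.mk else "u"]
15. n8.off = true  [A₀.tag == true]
16. n8.env = true  [A₀.depth == true]
17. n8.cnt = "kz"  ["kz"]
18. n9.mk = false  [terminal]
19. n10.mk = "kn"  [terminal]
20. n11.val = true  [terminal]
21. n8.key = false  [not B.off]
22. n13.val = true  [terminal]
23. n14.wid = 24  [terminal]
24. n15.mk = false  [terminal]
25. n12.live = "mw"  ["mw"]
26. n12.depth = -5  [-5]
27. n12.lab = false  [e.wid > 24]
28. n12.idx = "mx"  ["mx"]
29. n4.wid = "kmw"  ["k" ++ S.live]
30. n3.mk = -1  [C.off * -2 + 11]
31. n3.env = false  [false]
32. n16.off = true  [C₁.mk > -2]
33. n16.env = true  [true]
34. n16.cnt = "rkx"  ["r" ++ C₀.fin]
35. n17.fin = "rkxy"  [B.cnt ++ "y"]
36. n17.off = 28  [len(B.cnt) + 25]
37. n18.fin = "rkxyu"  [C₀.fin ++ "u"]
38. n18.off = 7  [C₀.off - 21]
39. n19.mk = "kv"  [terminal]
40. n18.mk = 17  [17]
41. n18.env = false  [C.off > 7]
42. n20.fin = "rkxyk"  [C₀.fin ++ "k"]
43. n20.off = 3  [C₀.off - 25]
44. n21.mk = false  [terminal]
45. n20.mk = 16  [len(C.fin) + 11]
46. n20.env = true  [C.off > 2]
47. n22.mk = true  [terminal]
48. n17.mk = -8  [C₁.mk * 2 - 42]
49. n17.env = true  [true]
50. n23.wid = 7  [terminal]
51. n16.key = true  [C.env == true]
52. n1.mk = -8  [C₀.off + C₁.mk - 9]
53. n1.env = false  [C₀.off == C₁.mk]
54. n0.live = "qy"  ["qy"]
55. n0.depth = -5  [C.mk + 3]
56. n0.lab = false  [false]
57. n0.idx = "zk"  ["zk"]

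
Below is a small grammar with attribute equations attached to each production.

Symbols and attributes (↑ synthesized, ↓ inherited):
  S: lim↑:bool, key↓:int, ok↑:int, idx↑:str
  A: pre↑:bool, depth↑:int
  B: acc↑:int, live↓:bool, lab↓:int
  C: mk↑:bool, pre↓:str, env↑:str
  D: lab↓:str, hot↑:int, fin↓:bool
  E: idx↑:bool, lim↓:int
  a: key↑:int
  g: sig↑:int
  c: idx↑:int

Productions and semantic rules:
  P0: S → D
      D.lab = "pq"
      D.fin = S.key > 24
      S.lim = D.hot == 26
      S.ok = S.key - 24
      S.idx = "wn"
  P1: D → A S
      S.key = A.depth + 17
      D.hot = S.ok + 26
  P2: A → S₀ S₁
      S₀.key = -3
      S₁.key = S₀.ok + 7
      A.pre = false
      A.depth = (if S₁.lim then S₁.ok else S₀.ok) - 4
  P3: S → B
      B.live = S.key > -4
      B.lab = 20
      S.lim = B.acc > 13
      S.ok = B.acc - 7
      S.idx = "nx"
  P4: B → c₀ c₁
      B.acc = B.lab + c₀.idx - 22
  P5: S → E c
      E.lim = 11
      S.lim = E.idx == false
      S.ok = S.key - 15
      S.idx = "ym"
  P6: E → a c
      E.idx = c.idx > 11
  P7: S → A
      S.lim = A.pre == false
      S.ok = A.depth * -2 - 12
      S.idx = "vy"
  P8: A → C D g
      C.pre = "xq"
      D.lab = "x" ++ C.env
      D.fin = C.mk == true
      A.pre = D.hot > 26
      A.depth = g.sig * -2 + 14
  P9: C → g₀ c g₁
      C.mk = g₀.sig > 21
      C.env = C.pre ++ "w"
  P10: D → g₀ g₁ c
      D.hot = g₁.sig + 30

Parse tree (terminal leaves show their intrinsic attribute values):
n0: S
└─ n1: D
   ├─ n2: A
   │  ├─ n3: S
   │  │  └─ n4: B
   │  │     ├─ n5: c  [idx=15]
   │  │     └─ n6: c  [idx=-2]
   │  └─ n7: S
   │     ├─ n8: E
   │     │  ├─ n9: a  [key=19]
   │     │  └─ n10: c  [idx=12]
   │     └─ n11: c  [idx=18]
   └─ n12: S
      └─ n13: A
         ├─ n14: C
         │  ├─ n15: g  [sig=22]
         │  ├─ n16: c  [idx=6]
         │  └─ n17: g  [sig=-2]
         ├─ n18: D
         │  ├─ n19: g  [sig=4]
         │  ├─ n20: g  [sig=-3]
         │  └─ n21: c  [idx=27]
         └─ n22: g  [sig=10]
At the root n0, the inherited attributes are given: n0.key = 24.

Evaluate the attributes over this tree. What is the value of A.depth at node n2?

1. n0.key = 24  [given at root]
2. n1.lab = "pq"  ["pq"]
3. n1.fin = false  [S.key > 24]
4. n3.key = -3  [-3]
5. n4.live = true  [S.key > -4]
6. n4.lab = 20  [20]
7. n5.idx = 15  [terminal]
8. n6.idx = -2  [terminal]
9. n4.acc = 13  [B.lab + c₀.idx - 22]
10. n3.lim = false  [B.acc > 13]
11. n3.ok = 6  [B.acc - 7]
12. n3.idx = "nx"  ["nx"]
13. n7.key = 13  [S₀.ok + 7]
14. n8.lim = 11  [11]
15. n9.key = 19  [terminal]
16. n10.idx = 12  [terminal]
17. n8.idx = true  [c.idx > 11]
18. n11.idx = 18  [terminal]
19. n7.lim = false  [E.idx == false]
20. n7.ok = -2  [S.key - 15]
21. n7.idx = "ym"  ["ym"]
22. n2.pre = false  [false]
23. n2.depth = 2  [(if S₁.lim then S₁.ok else S₀.ok) - 4]
24. n12.key = 19  [A.depth + 17]
25. n14.pre = "xq"  ["xq"]
26. n15.sig = 22  [terminal]
27. n16.idx = 6  [terminal]
28. n17.sig = -2  [terminal]
29. n14.mk = true  [g₀.sig > 21]
30. n14.env = "xqw"  [C.pre ++ "w"]
31. n18.lab = "xxqw"  ["x" ++ C.env]
32. n18.fin = true  [C.mk == true]
33. n19.sig = 4  [terminal]
34. n20.sig = -3  [terminal]
35. n21.idx = 27  [terminal]
36. n18.hot = 27  [g₁.sig + 30]
37. n22.sig = 10  [terminal]
38. n13.pre = true  [D.hot > 26]
39. n13.depth = -6  [g.sig * -2 + 14]
40. n12.lim = false  [A.pre == false]
41. n12.ok = 0  [A.depth * -2 - 12]
42. n12.idx = "vy"  ["vy"]
43. n1.hot = 26  [S.ok + 26]
44. n0.lim = true  [D.hot == 26]
45. n0.ok = 0  [S.key - 24]
46. n0.idx = "wn"  ["wn"]

2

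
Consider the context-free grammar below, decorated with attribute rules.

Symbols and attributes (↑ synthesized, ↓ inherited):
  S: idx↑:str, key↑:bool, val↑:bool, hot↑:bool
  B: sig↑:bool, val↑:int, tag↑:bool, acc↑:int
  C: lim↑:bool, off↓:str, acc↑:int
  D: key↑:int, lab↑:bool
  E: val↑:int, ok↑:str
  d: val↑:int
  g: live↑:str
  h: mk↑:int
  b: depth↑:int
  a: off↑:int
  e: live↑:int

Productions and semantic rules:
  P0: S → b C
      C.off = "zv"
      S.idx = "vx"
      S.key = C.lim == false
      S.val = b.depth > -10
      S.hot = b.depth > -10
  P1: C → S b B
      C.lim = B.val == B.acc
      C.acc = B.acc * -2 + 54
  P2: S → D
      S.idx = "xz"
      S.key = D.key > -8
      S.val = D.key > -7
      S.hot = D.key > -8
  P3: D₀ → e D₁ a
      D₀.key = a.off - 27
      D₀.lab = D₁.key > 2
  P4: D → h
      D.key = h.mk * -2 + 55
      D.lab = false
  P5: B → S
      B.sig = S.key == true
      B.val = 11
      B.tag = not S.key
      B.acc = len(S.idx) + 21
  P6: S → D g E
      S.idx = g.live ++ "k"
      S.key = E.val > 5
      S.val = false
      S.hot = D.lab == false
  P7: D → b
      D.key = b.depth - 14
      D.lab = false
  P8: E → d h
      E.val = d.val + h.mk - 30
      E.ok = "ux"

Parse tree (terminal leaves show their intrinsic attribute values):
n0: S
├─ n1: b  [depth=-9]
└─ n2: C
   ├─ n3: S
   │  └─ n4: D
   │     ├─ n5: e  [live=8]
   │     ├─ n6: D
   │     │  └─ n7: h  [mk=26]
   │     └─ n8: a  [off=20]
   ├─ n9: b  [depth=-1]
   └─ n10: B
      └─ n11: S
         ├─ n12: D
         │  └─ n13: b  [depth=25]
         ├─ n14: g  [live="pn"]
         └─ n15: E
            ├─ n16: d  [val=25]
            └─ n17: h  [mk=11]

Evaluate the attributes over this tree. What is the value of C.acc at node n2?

6

1. n1.depth = -9  [terminal]
2. n2.off = "zv"  ["zv"]
3. n5.live = 8  [terminal]
4. n7.mk = 26  [terminal]
5. n6.key = 3  [h.mk * -2 + 55]
6. n6.lab = false  [false]
7. n8.off = 20  [terminal]
8. n4.key = -7  [a.off - 27]
9. n4.lab = true  [D₁.key > 2]
10. n3.idx = "xz"  ["xz"]
11. n3.key = true  [D.key > -8]
12. n3.val = false  [D.key > -7]
13. n3.hot = true  [D.key > -8]
14. n9.depth = -1  [terminal]
15. n13.depth = 25  [terminal]
16. n12.key = 11  [b.depth - 14]
17. n12.lab = false  [false]
18. n14.live = "pn"  [terminal]
19. n16.val = 25  [terminal]
20. n17.mk = 11  [terminal]
21. n15.val = 6  [d.val + h.mk - 30]
22. n15.ok = "ux"  ["ux"]
23. n11.idx = "pnk"  [g.live ++ "k"]
24. n11.key = true  [E.val > 5]
25. n11.val = false  [false]
26. n11.hot = true  [D.lab == false]
27. n10.sig = true  [S.key == true]
28. n10.val = 11  [11]
29. n10.tag = false  [not S.key]
30. n10.acc = 24  [len(S.idx) + 21]
31. n2.lim = false  [B.val == B.acc]
32. n2.acc = 6  [B.acc * -2 + 54]
33. n0.idx = "vx"  ["vx"]
34. n0.key = true  [C.lim == false]
35. n0.val = true  [b.depth > -10]
36. n0.hot = true  [b.depth > -10]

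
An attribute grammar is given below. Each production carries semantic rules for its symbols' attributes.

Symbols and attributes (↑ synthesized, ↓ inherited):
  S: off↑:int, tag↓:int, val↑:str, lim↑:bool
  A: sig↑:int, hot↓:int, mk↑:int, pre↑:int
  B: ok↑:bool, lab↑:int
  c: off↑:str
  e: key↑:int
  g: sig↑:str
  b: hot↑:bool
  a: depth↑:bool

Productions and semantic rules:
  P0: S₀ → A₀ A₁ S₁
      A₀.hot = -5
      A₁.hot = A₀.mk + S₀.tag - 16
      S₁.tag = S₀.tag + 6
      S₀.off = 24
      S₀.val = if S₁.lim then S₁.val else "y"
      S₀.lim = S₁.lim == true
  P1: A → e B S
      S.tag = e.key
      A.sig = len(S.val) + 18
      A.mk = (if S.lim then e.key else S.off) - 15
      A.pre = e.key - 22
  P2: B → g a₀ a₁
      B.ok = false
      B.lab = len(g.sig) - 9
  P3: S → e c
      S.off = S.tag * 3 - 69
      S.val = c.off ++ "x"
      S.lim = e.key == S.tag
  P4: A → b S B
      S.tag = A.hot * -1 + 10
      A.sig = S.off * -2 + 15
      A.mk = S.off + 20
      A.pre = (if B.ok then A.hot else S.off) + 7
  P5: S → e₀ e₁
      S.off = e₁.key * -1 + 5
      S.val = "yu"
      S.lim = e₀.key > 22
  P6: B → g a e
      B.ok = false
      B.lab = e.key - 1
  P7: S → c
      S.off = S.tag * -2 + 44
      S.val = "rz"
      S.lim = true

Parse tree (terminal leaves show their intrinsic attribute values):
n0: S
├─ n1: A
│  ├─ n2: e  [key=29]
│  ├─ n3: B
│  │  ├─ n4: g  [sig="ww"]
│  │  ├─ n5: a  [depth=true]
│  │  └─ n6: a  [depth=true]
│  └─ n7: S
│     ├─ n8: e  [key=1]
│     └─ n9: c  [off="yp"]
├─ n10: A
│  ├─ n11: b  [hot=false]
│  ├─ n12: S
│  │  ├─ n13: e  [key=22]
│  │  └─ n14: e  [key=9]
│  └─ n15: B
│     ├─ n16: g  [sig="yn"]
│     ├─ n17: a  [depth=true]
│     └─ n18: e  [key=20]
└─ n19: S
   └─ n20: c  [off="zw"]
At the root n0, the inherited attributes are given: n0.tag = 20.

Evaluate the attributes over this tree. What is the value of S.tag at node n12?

1. n0.tag = 20  [given at root]
2. n1.hot = -5  [-5]
3. n2.key = 29  [terminal]
4. n4.sig = "ww"  [terminal]
5. n5.depth = true  [terminal]
6. n6.depth = true  [terminal]
7. n3.ok = false  [false]
8. n3.lab = -7  [len(g.sig) - 9]
9. n7.tag = 29  [e.key]
10. n8.key = 1  [terminal]
11. n9.off = "yp"  [terminal]
12. n7.off = 18  [S.tag * 3 - 69]
13. n7.val = "ypx"  [c.off ++ "x"]
14. n7.lim = false  [e.key == S.tag]
15. n1.sig = 21  [len(S.val) + 18]
16. n1.mk = 3  [(if S.lim then e.key else S.off) - 15]
17. n1.pre = 7  [e.key - 22]
18. n10.hot = 7  [A₀.mk + S₀.tag - 16]
19. n11.hot = false  [terminal]
20. n12.tag = 3  [A.hot * -1 + 10]
21. n13.key = 22  [terminal]
22. n14.key = 9  [terminal]
23. n12.off = -4  [e₁.key * -1 + 5]
24. n12.val = "yu"  ["yu"]
25. n12.lim = false  [e₀.key > 22]
26. n16.sig = "yn"  [terminal]
27. n17.depth = true  [terminal]
28. n18.key = 20  [terminal]
29. n15.ok = false  [false]
30. n15.lab = 19  [e.key - 1]
31. n10.sig = 23  [S.off * -2 + 15]
32. n10.mk = 16  [S.off + 20]
33. n10.pre = 3  [(if B.ok then A.hot else S.off) + 7]
34. n19.tag = 26  [S₀.tag + 6]
35. n20.off = "zw"  [terminal]
36. n19.off = -8  [S.tag * -2 + 44]
37. n19.val = "rz"  ["rz"]
38. n19.lim = true  [true]
39. n0.off = 24  [24]
40. n0.val = "rz"  [if S₁.lim then S₁.val else "y"]
41. n0.lim = true  [S₁.lim == true]

3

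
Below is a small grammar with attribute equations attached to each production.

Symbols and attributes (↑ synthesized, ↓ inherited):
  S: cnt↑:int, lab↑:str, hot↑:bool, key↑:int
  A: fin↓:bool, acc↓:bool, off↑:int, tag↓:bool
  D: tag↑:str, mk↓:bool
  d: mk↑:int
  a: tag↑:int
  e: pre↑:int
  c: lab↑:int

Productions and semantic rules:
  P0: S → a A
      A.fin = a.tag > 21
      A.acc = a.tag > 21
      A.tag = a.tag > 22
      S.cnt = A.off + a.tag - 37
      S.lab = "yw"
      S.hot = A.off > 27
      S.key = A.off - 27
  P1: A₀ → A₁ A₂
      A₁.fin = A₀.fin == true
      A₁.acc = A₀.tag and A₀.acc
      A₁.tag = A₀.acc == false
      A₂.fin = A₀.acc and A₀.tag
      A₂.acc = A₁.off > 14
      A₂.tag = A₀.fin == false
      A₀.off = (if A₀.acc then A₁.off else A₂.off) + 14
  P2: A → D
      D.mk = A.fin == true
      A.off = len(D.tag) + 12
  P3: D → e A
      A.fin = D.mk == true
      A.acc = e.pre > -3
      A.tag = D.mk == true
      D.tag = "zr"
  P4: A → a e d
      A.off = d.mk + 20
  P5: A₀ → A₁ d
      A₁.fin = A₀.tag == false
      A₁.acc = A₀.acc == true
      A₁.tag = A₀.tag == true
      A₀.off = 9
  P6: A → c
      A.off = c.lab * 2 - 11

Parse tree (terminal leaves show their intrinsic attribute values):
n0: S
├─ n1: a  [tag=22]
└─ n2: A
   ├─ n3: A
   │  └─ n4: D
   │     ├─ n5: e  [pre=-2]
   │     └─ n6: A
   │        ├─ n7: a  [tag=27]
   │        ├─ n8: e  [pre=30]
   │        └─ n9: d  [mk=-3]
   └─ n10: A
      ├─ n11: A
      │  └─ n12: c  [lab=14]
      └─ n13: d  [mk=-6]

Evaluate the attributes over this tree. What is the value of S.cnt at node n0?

13

1. n1.tag = 22  [terminal]
2. n2.fin = true  [a.tag > 21]
3. n2.acc = true  [a.tag > 21]
4. n2.tag = false  [a.tag > 22]
5. n3.fin = true  [A₀.fin == true]
6. n3.acc = false  [A₀.tag and A₀.acc]
7. n3.tag = false  [A₀.acc == false]
8. n4.mk = true  [A.fin == true]
9. n5.pre = -2  [terminal]
10. n6.fin = true  [D.mk == true]
11. n6.acc = true  [e.pre > -3]
12. n6.tag = true  [D.mk == true]
13. n7.tag = 27  [terminal]
14. n8.pre = 30  [terminal]
15. n9.mk = -3  [terminal]
16. n6.off = 17  [d.mk + 20]
17. n4.tag = "zr"  ["zr"]
18. n3.off = 14  [len(D.tag) + 12]
19. n10.fin = false  [A₀.acc and A₀.tag]
20. n10.acc = false  [A₁.off > 14]
21. n10.tag = false  [A₀.fin == false]
22. n11.fin = true  [A₀.tag == false]
23. n11.acc = false  [A₀.acc == true]
24. n11.tag = false  [A₀.tag == true]
25. n12.lab = 14  [terminal]
26. n11.off = 17  [c.lab * 2 - 11]
27. n13.mk = -6  [terminal]
28. n10.off = 9  [9]
29. n2.off = 28  [(if A₀.acc then A₁.off else A₂.off) + 14]
30. n0.cnt = 13  [A.off + a.tag - 37]
31. n0.lab = "yw"  ["yw"]
32. n0.hot = true  [A.off > 27]
33. n0.key = 1  [A.off - 27]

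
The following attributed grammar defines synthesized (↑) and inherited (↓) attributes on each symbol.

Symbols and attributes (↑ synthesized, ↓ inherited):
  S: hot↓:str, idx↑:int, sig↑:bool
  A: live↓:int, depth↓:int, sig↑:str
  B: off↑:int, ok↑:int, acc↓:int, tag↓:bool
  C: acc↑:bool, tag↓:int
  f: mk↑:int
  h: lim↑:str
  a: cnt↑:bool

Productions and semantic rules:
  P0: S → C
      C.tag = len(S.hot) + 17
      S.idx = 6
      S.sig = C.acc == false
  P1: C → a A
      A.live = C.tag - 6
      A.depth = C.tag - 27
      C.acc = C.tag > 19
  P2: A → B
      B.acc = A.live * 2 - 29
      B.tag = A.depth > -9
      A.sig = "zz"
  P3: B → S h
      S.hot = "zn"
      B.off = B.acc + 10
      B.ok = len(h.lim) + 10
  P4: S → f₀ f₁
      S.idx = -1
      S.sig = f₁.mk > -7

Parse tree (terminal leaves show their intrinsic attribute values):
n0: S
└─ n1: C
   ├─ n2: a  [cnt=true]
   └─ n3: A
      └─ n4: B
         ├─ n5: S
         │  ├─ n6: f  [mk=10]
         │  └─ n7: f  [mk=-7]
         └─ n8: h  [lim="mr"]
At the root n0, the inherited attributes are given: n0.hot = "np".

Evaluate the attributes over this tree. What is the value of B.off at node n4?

1. n0.hot = "np"  [given at root]
2. n1.tag = 19  [len(S.hot) + 17]
3. n2.cnt = true  [terminal]
4. n3.live = 13  [C.tag - 6]
5. n3.depth = -8  [C.tag - 27]
6. n4.acc = -3  [A.live * 2 - 29]
7. n4.tag = true  [A.depth > -9]
8. n5.hot = "zn"  ["zn"]
9. n6.mk = 10  [terminal]
10. n7.mk = -7  [terminal]
11. n5.idx = -1  [-1]
12. n5.sig = false  [f₁.mk > -7]
13. n8.lim = "mr"  [terminal]
14. n4.off = 7  [B.acc + 10]
15. n4.ok = 12  [len(h.lim) + 10]
16. n3.sig = "zz"  ["zz"]
17. n1.acc = false  [C.tag > 19]
18. n0.idx = 6  [6]
19. n0.sig = true  [C.acc == false]

7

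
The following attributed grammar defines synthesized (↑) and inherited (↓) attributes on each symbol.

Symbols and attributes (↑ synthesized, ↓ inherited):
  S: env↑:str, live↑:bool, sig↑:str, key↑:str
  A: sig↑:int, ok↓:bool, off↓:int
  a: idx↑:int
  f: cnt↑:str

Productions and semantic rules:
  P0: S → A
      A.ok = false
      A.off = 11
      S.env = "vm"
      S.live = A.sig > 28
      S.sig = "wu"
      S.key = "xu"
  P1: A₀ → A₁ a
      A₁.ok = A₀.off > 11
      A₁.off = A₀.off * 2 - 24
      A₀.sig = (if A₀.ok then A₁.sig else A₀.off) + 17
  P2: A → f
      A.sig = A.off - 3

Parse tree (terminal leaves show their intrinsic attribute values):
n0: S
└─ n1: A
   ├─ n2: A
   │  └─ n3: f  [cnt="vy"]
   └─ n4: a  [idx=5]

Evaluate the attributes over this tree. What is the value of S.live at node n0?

false

1. n1.ok = false  [false]
2. n1.off = 11  [11]
3. n2.ok = false  [A₀.off > 11]
4. n2.off = -2  [A₀.off * 2 - 24]
5. n3.cnt = "vy"  [terminal]
6. n2.sig = -5  [A.off - 3]
7. n4.idx = 5  [terminal]
8. n1.sig = 28  [(if A₀.ok then A₁.sig else A₀.off) + 17]
9. n0.env = "vm"  ["vm"]
10. n0.live = false  [A.sig > 28]
11. n0.sig = "wu"  ["wu"]
12. n0.key = "xu"  ["xu"]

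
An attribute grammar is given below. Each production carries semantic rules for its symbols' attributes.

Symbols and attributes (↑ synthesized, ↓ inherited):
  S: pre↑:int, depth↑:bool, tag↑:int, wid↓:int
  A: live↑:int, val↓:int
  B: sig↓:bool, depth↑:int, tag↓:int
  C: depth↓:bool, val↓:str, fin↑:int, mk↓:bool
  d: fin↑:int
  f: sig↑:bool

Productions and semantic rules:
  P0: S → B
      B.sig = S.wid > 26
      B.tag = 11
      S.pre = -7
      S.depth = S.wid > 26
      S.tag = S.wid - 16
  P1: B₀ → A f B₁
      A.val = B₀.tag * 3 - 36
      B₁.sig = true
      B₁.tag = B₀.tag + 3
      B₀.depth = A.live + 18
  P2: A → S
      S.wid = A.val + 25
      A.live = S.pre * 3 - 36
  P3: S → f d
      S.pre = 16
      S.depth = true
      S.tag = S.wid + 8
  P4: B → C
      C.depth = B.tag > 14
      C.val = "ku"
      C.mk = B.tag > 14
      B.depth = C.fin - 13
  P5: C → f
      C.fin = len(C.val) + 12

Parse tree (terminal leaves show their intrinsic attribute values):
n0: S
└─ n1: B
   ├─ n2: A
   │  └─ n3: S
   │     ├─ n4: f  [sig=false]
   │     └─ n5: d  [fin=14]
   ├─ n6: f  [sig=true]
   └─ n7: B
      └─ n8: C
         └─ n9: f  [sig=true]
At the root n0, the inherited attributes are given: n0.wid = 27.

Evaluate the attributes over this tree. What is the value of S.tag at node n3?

30

1. n0.wid = 27  [given at root]
2. n1.sig = true  [S.wid > 26]
3. n1.tag = 11  [11]
4. n2.val = -3  [B₀.tag * 3 - 36]
5. n3.wid = 22  [A.val + 25]
6. n4.sig = false  [terminal]
7. n5.fin = 14  [terminal]
8. n3.pre = 16  [16]
9. n3.depth = true  [true]
10. n3.tag = 30  [S.wid + 8]
11. n2.live = 12  [S.pre * 3 - 36]
12. n6.sig = true  [terminal]
13. n7.sig = true  [true]
14. n7.tag = 14  [B₀.tag + 3]
15. n8.depth = false  [B.tag > 14]
16. n8.val = "ku"  ["ku"]
17. n8.mk = false  [B.tag > 14]
18. n9.sig = true  [terminal]
19. n8.fin = 14  [len(C.val) + 12]
20. n7.depth = 1  [C.fin - 13]
21. n1.depth = 30  [A.live + 18]
22. n0.pre = -7  [-7]
23. n0.depth = true  [S.wid > 26]
24. n0.tag = 11  [S.wid - 16]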